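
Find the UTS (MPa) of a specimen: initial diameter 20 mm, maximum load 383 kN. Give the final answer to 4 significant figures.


A0 = pi*(d/2)^2 = pi*(20/2)^2 = 314.159 mm^2
UTS = F_max / A0 = 383*1000 / 314.159
UTS = 1219 MPa


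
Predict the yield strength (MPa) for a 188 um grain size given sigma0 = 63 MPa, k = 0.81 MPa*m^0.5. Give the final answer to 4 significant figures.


sigma_y = sigma0 + k / sqrt(d)
d = 188 um = 1.88e-04 m
sigma_y = 63 + 0.81 / sqrt(1.88e-04)
sigma_y = 122.1 MPa


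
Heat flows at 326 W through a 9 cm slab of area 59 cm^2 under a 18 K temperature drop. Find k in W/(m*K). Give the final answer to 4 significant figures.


k = Q*L / (A*dT)
L = 0.09 m, A = 5.9e-03 m^2
k = 326 * 0.09 / (5.9e-03 * 18)
k = 276.3 W/(m*K)


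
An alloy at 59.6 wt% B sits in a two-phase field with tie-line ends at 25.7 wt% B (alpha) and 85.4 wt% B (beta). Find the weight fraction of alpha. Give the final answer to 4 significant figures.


f_alpha = (C_beta - C0) / (C_beta - C_alpha)
f_alpha = (85.4 - 59.6) / (85.4 - 25.7)
f_alpha = 0.4322


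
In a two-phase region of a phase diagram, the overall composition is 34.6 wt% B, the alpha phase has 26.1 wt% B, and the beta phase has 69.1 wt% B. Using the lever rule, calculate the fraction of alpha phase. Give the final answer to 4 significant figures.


f_alpha = (C_beta - C0) / (C_beta - C_alpha)
f_alpha = (69.1 - 34.6) / (69.1 - 26.1)
f_alpha = 0.8023


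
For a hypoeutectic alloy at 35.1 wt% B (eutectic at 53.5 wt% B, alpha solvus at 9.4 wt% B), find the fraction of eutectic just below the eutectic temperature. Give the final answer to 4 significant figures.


f_primary = (C_e - C0) / (C_e - C_alpha_max)
f_primary = (53.5 - 35.1) / (53.5 - 9.4)
f_primary = 0.417234
f_eutectic = 1 - 0.417234 = 0.5828


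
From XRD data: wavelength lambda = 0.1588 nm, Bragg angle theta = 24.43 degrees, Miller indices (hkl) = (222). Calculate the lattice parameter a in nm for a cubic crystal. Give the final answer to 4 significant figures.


d = lambda / (2*sin(theta))
d = 0.1588 / (2*sin(24.43 deg))
d = 0.191982 nm
a = d * sqrt(h^2+k^2+l^2) = 0.191982 * sqrt(12)
a = 0.665 nm


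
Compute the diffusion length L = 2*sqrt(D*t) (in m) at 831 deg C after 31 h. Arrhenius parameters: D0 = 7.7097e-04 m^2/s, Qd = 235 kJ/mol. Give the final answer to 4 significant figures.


Step 1: D = D0 * exp(-Qd/(R*T))
T = 1104.15 K
D = 7.7097e-04 * exp(-235e3 / (8.314 * 1104.15)) = 5.87976e-15 m^2/s
Step 2: L = 2*sqrt(D*t)
t = 31 h = 111600 s
L = 2*sqrt(5.87976e-15 * 111600) = 5.123e-05 m


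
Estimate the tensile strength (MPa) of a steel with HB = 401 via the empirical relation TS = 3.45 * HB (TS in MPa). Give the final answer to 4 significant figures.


TS (MPa) = 3.45 * HB
TS = 3.45 * 401
TS = 1383 MPa


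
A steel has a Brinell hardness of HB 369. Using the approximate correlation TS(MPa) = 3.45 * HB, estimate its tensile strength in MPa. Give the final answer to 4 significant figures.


TS (MPa) = 3.45 * HB
TS = 3.45 * 369
TS = 1273 MPa


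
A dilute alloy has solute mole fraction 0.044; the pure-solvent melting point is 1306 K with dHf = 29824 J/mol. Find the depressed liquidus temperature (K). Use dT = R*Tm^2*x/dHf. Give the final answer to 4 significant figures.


dT = R*Tm^2*x / dHf
dT = 8.314 * 1306^2 * 0.044 / 29824
dT = 20.921 K
T_new = 1306 - 20.921 = 1285 K


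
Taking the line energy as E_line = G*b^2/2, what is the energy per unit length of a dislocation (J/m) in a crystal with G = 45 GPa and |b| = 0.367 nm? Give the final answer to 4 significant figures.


E = G*b^2/2
b = 0.367 nm = 3.67e-10 m
G = 45 GPa = 4.5e+10 Pa
E = 0.5 * 4.5e+10 * (3.67e-10)^2
E = 3.031e-09 J/m


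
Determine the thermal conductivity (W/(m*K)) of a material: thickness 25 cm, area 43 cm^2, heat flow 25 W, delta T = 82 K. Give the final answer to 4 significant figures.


k = Q*L / (A*dT)
L = 0.25 m, A = 4.3e-03 m^2
k = 25 * 0.25 / (4.3e-03 * 82)
k = 17.73 W/(m*K)


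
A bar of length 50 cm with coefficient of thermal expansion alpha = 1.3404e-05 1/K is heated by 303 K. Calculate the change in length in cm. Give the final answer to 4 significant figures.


dL = L0 * alpha * dT
dL = 50 * 1.3404e-05 * 303
dL = 0.2031 cm


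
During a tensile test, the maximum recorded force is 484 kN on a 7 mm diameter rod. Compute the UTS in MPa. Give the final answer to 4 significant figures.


A0 = pi*(d/2)^2 = pi*(7/2)^2 = 38.4845 mm^2
UTS = F_max / A0 = 484*1000 / 38.4845
UTS = 12580 MPa


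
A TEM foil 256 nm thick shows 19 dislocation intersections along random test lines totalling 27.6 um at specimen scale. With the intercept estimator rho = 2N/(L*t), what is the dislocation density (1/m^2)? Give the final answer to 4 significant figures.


rho = 2N / (L * t)
L = 27.6 um = 2.76e-05 m, t = 256 nm = 2.56e-07 m
rho = 2 * 19 / (2.76e-05 * 2.56e-07)
rho = 5.378e+12 1/m^2


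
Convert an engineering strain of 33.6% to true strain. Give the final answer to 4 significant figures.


epsilon_true = ln(1 + epsilon_eng)
epsilon_true = ln(1 + 0.336)
epsilon_true = 0.2897


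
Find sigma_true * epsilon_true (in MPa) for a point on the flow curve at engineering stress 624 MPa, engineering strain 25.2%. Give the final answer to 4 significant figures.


sigma_true = sigma_eng * (1 + epsilon_eng)
sigma_true = 624 * (1 + 0.252) = 781.248 MPa
epsilon_true = ln(1 + epsilon_eng)
epsilon_true = ln(1 + 0.252) = 0.224742
sigma_true * epsilon_true = 781.248 * 0.224742 = 175.6 MPa


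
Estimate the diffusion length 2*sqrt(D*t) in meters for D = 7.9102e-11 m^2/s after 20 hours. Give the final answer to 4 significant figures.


t = 20 hr = 72000 s
Diffusion length = 2*sqrt(D*t)
= 2*sqrt(7.9102e-11 * 72000)
= 4.773e-03 m


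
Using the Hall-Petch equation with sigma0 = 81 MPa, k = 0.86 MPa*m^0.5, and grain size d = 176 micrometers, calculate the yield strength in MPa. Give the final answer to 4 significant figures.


sigma_y = sigma0 + k / sqrt(d)
d = 176 um = 1.76e-04 m
sigma_y = 81 + 0.86 / sqrt(1.76e-04)
sigma_y = 145.8 MPa


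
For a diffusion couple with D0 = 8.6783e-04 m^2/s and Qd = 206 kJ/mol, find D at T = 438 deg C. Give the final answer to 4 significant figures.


D = D0 * exp(-Qd / (R*T))
T = 711.15 K
D = 8.6783e-04 * exp(-206e3 / (8.314 * 711.15))
D = 6.412e-19 m^2/s


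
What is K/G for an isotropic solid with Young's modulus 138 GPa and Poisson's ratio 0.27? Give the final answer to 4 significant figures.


G = E / (2*(1+nu))
G = 138 / (2*(1+0.27)) = 54.3307 GPa
K = E / (3*(1-2*nu))
K = 138 / (3*(1-2*0.27)) = 100 GPa
K/G = 100 / 54.3307 = 1.841


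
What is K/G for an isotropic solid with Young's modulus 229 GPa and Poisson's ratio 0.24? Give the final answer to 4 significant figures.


G = E / (2*(1+nu))
G = 229 / (2*(1+0.24)) = 92.3387 GPa
K = E / (3*(1-2*nu))
K = 229 / (3*(1-2*0.24)) = 146.795 GPa
K/G = 146.795 / 92.3387 = 1.59


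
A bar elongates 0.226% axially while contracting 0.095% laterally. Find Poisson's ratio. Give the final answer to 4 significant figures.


nu = -epsilon_lat / epsilon_axial
Lateral strain is contraction (negative), so using magnitudes:
nu = 0.095 / 0.226
nu = 0.4204


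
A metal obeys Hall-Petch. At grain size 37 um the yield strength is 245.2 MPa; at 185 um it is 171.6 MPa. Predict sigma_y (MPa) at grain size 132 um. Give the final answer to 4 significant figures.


sigma_y = sigma0 + k / sqrt(d)
1/sqrt(d1) = 1/sqrt(3.7e-05) = 164.399;  1/sqrt(d2) = 73.5215
k = (sigma1 - sigma2) / (1/sqrt(d1) - 1/sqrt(d2)) = (245.2 - 171.6) / (164.399 - 73.5215) = 0.809881 MPa*m^0.5
sigma0 = sigma1 - k/sqrt(d1) = 245.2 - 0.809881*164.399 = 112.056 MPa
sigma_y(d3) = 112.056 + 0.809881 / sqrt(1.32e-04) = 182.5 MPa


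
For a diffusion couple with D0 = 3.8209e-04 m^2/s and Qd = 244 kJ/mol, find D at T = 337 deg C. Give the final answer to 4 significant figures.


D = D0 * exp(-Qd / (R*T))
T = 610.15 K
D = 3.8209e-04 * exp(-244e3 / (8.314 * 610.15))
D = 4.928e-25 m^2/s


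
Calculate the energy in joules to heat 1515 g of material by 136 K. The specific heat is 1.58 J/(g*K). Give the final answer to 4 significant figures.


Q = m * cp * dT
Q = 1515 * 1.58 * 136
Q = 325500 J


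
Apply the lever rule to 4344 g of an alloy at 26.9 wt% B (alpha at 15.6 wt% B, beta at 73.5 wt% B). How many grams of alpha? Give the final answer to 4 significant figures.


f_alpha = (C_beta - C0) / (C_beta - C_alpha)
f_alpha = (73.5 - 26.9) / (73.5 - 15.6) = 0.804836
m_alpha = f_alpha * m_total = 0.804836 * 4344 = 3496 g


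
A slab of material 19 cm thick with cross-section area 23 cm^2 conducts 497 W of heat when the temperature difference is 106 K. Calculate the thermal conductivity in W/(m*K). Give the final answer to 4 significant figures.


k = Q*L / (A*dT)
L = 0.19 m, A = 2.3e-03 m^2
k = 497 * 0.19 / (2.3e-03 * 106)
k = 387.3 W/(m*K)


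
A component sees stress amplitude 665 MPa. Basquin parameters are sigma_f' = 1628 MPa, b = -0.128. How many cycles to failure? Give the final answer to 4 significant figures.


sigma_a = sigma_f' * (2*Nf)^b
2*Nf = (sigma_a / sigma_f')^(1/b)
2*Nf = (665 / 1628)^(1/-0.128)
2*Nf = 1090.83
Nf = 545.4 cycles


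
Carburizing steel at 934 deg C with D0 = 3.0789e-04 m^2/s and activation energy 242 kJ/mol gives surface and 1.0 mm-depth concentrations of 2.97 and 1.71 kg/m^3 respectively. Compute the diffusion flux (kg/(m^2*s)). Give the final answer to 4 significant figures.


Step 1: D = D0 * exp(-Qd/(R*T))
T = 934 + 273.15 = 1207.15 K
D = 3.0789e-04 * exp(-242e3 / (8.314 * 1207.15)) = 1.03854e-14 m^2/s
Step 2: J = D * (C1 - C2) / dx
J = 1.03854e-14 * (2.97 - 1.71) / 1e-03
J = 1.309e-11 kg/(m^2*s)


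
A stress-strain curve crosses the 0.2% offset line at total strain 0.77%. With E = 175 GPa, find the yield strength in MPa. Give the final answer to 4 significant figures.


Offset strain = 0.002
Elastic strain at yield = total_strain - offset = 7.7e-03 - 0.002 = 5.7e-03
sigma_y = E * elastic_strain = 175000 * 5.7e-03
sigma_y = 997.5 MPa


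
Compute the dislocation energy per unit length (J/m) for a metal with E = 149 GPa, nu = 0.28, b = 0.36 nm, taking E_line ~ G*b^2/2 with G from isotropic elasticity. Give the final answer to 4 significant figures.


Step 1: G = E / (2*(1+nu))
G = 149 / (2*(1+0.28)) = 58.2031 GPa = 5.82031e+10 Pa
Step 2: E_line = G*b^2/2
b = 0.36 nm = 3.6e-10 m
E_line = 0.5 * 5.82031e+10 * (3.6e-10)^2 = 3.772e-09 J/m


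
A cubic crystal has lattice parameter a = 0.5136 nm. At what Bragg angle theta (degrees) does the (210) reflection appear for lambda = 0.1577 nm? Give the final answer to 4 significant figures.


d = a / sqrt(h^2+k^2+l^2)
d = 0.5136 / sqrt(5) = 0.229689 nm
lambda = 2*d*sin(theta)  =>  sin(theta) = lambda / (2*d)
sin(theta) = 0.1577 / (2 * 0.229689) = 0.34329
theta = 20.08 deg


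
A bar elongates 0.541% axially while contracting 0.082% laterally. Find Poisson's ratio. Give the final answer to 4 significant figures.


nu = -epsilon_lat / epsilon_axial
Lateral strain is contraction (negative), so using magnitudes:
nu = 0.082 / 0.541
nu = 0.1516


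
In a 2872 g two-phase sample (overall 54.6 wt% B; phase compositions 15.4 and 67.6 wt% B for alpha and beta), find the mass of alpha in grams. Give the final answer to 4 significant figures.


f_alpha = (C_beta - C0) / (C_beta - C_alpha)
f_alpha = (67.6 - 54.6) / (67.6 - 15.4) = 0.249042
m_alpha = f_alpha * m_total = 0.249042 * 2872 = 715.2 g


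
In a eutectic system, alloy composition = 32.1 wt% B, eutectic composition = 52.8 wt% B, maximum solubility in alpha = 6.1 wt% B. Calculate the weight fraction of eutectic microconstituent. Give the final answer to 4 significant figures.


f_primary = (C_e - C0) / (C_e - C_alpha_max)
f_primary = (52.8 - 32.1) / (52.8 - 6.1)
f_primary = 0.443255
f_eutectic = 1 - 0.443255 = 0.5567


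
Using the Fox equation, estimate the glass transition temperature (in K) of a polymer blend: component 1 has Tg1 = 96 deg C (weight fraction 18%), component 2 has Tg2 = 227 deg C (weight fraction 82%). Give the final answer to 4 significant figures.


1/Tg = w1/Tg1 + w2/Tg2 (in Kelvin)
Tg1 = 369.15 K, Tg2 = 500.15 K
1/Tg = 0.18/369.15 + 0.82/500.15
Tg = 470.1 K


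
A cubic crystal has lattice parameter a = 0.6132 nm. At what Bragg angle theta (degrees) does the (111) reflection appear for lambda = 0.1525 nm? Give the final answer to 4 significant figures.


d = a / sqrt(h^2+k^2+l^2)
d = 0.6132 / sqrt(3) = 0.354031 nm
lambda = 2*d*sin(theta)  =>  sin(theta) = lambda / (2*d)
sin(theta) = 0.1525 / (2 * 0.354031) = 0.215377
theta = 12.44 deg


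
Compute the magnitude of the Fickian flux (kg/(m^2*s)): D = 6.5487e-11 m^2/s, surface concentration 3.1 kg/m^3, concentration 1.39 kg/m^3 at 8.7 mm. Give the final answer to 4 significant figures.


J = -D * (dC/dx) = D * (C1 - C2) / dx
J = 6.5487e-11 * (3.1 - 1.39) / 8.7e-03
J = 1.287e-08 kg/(m^2*s)


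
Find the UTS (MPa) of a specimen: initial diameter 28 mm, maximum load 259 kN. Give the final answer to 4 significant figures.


A0 = pi*(d/2)^2 = pi*(28/2)^2 = 615.752 mm^2
UTS = F_max / A0 = 259*1000 / 615.752
UTS = 420.6 MPa


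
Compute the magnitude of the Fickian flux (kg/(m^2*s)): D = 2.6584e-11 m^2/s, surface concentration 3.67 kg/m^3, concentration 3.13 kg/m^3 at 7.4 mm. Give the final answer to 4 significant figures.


J = -D * (dC/dx) = D * (C1 - C2) / dx
J = 2.6584e-11 * (3.67 - 3.13) / 7.4e-03
J = 1.94e-09 kg/(m^2*s)


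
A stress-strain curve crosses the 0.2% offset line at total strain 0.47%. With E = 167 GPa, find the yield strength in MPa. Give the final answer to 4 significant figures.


Offset strain = 0.002
Elastic strain at yield = total_strain - offset = 4.7e-03 - 0.002 = 2.7e-03
sigma_y = E * elastic_strain = 167000 * 2.7e-03
sigma_y = 450.9 MPa


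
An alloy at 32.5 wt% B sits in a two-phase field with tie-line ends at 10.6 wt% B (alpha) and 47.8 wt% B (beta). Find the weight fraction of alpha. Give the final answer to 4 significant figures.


f_alpha = (C_beta - C0) / (C_beta - C_alpha)
f_alpha = (47.8 - 32.5) / (47.8 - 10.6)
f_alpha = 0.4113


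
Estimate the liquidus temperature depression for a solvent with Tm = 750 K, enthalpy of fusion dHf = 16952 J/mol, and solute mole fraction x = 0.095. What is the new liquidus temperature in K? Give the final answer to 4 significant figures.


dT = R*Tm^2*x / dHf
dT = 8.314 * 750^2 * 0.095 / 16952
dT = 26.2081 K
T_new = 750 - 26.2081 = 723.8 K


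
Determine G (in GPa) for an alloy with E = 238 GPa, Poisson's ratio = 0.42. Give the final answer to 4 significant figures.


G = E / (2*(1+nu))
G = 238 / (2*(1+0.42))
G = 83.8 GPa


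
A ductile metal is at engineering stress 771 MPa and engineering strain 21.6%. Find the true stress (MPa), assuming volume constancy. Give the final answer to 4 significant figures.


sigma_true = sigma_eng * (1 + epsilon_eng)
sigma_true = 771 * (1 + 0.216)
sigma_true = 937.5 MPa


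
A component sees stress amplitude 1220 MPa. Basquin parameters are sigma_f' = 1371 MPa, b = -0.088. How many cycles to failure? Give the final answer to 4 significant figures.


sigma_a = sigma_f' * (2*Nf)^b
2*Nf = (sigma_a / sigma_f')^(1/b)
2*Nf = (1220 / 1371)^(1/-0.088)
2*Nf = 3.76602
Nf = 1.883 cycles


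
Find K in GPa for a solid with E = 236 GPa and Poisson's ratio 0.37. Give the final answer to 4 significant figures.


K = E / (3*(1-2*nu))
K = 236 / (3*(1-2*0.37))
K = 302.6 GPa


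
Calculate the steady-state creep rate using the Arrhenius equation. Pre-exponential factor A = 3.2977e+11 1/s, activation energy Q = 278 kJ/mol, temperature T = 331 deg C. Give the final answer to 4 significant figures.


rate = A * exp(-Q / (R*T))
T = 331 + 273.15 = 604.15 K
rate = 3.2977e+11 * exp(-278e3 / (8.314 * 604.15))
rate = 3.031e-13 1/s


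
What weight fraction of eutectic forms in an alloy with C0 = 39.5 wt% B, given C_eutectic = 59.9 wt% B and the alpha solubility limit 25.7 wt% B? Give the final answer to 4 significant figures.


f_primary = (C_e - C0) / (C_e - C_alpha_max)
f_primary = (59.9 - 39.5) / (59.9 - 25.7)
f_primary = 0.596491
f_eutectic = 1 - 0.596491 = 0.4035


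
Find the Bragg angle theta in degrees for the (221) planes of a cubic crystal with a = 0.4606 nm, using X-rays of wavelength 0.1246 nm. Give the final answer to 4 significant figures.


d = a / sqrt(h^2+k^2+l^2)
d = 0.4606 / sqrt(9) = 0.153533 nm
lambda = 2*d*sin(theta)  =>  sin(theta) = lambda / (2*d)
sin(theta) = 0.1246 / (2 * 0.153533) = 0.405775
theta = 23.94 deg


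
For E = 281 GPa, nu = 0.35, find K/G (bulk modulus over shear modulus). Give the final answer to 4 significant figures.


G = E / (2*(1+nu))
G = 281 / (2*(1+0.35)) = 104.074 GPa
K = E / (3*(1-2*nu))
K = 281 / (3*(1-2*0.35)) = 312.222 GPa
K/G = 312.222 / 104.074 = 3


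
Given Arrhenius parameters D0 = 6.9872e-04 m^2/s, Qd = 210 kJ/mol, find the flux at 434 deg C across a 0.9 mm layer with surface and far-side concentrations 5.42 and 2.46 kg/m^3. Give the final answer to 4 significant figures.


Step 1: D = D0 * exp(-Qd/(R*T))
T = 434 + 273.15 = 707.15 K
D = 6.9872e-04 * exp(-210e3 / (8.314 * 707.15)) = 2.14681e-19 m^2/s
Step 2: J = D * (C1 - C2) / dx
J = 2.14681e-19 * (5.42 - 2.46) / 9e-04
J = 7.061e-16 kg/(m^2*s)


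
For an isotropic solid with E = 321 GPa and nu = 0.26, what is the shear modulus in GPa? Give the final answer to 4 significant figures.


G = E / (2*(1+nu))
G = 321 / (2*(1+0.26))
G = 127.4 GPa


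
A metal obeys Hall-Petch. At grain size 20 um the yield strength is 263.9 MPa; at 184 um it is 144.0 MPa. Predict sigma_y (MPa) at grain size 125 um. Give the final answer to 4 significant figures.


sigma_y = sigma0 + k / sqrt(d)
1/sqrt(d1) = 1/sqrt(2e-05) = 223.607;  1/sqrt(d2) = 73.721
k = (sigma1 - sigma2) / (1/sqrt(d1) - 1/sqrt(d2)) = (263.9 - 144.0) / (223.607 - 73.721) = 0.799942 MPa*m^0.5
sigma0 = sigma1 - k/sqrt(d1) = 263.9 - 0.799942*223.607 = 85.0275 MPa
sigma_y(d3) = 85.0275 + 0.799942 / sqrt(1.25e-04) = 156.6 MPa


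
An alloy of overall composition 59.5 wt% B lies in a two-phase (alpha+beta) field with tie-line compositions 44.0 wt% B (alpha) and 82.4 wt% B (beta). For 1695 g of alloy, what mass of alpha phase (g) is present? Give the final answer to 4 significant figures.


f_alpha = (C_beta - C0) / (C_beta - C_alpha)
f_alpha = (82.4 - 59.5) / (82.4 - 44.0) = 0.596354
m_alpha = f_alpha * m_total = 0.596354 * 1695 = 1011 g


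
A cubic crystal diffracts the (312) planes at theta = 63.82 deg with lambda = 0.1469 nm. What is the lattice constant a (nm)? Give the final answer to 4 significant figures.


d = lambda / (2*sin(theta))
d = 0.1469 / (2*sin(63.82 deg))
d = 0.0818464 nm
a = d * sqrt(h^2+k^2+l^2) = 0.0818464 * sqrt(14)
a = 0.3062 nm


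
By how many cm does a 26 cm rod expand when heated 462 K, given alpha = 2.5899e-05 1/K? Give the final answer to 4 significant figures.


dL = L0 * alpha * dT
dL = 26 * 2.5899e-05 * 462
dL = 0.3111 cm


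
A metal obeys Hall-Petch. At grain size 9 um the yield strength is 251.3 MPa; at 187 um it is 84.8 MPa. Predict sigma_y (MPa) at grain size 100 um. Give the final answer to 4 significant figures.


sigma_y = sigma0 + k / sqrt(d)
1/sqrt(d1) = 1/sqrt(9e-06) = 333.333;  1/sqrt(d2) = 73.1272
k = (sigma1 - sigma2) / (1/sqrt(d1) - 1/sqrt(d2)) = (251.3 - 84.8) / (333.333 - 73.1272) = 0.639877 MPa*m^0.5
sigma0 = sigma1 - k/sqrt(d1) = 251.3 - 0.639877*333.333 = 38.0075 MPa
sigma_y(d3) = 38.0075 + 0.639877 / sqrt(1e-04) = 102 MPa


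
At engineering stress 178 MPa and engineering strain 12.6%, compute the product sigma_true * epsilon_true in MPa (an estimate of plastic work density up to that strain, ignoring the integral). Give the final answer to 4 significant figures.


sigma_true = sigma_eng * (1 + epsilon_eng)
sigma_true = 178 * (1 + 0.126) = 200.428 MPa
epsilon_true = ln(1 + epsilon_eng)
epsilon_true = ln(1 + 0.126) = 0.118672
sigma_true * epsilon_true = 200.428 * 0.118672 = 23.79 MPa


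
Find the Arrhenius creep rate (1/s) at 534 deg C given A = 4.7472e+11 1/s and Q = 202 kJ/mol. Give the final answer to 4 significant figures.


rate = A * exp(-Q / (R*T))
T = 534 + 273.15 = 807.15 K
rate = 4.7472e+11 * exp(-202e3 / (8.314 * 807.15))
rate = 0.04014 1/s


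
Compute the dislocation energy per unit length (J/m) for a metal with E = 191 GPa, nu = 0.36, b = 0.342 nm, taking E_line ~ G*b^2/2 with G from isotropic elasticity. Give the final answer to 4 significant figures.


Step 1: G = E / (2*(1+nu))
G = 191 / (2*(1+0.36)) = 70.2206 GPa = 7.02206e+10 Pa
Step 2: E_line = G*b^2/2
b = 0.342 nm = 3.42e-10 m
E_line = 0.5 * 7.02206e+10 * (3.42e-10)^2 = 4.107e-09 J/m


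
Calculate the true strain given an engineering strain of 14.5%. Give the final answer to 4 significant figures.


epsilon_true = ln(1 + epsilon_eng)
epsilon_true = ln(1 + 0.145)
epsilon_true = 0.1354


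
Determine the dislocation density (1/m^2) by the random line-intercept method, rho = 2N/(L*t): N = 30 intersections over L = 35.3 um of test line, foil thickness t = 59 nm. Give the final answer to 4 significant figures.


rho = 2N / (L * t)
L = 35.3 um = 3.53e-05 m, t = 59 nm = 5.9e-08 m
rho = 2 * 30 / (3.53e-05 * 5.9e-08)
rho = 2.881e+13 1/m^2


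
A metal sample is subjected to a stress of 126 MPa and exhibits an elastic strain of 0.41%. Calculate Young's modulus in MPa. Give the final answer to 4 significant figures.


E = sigma / epsilon
epsilon = 0.41% = 4.1e-03
E = 126 / 4.1e-03
E = 30730 MPa


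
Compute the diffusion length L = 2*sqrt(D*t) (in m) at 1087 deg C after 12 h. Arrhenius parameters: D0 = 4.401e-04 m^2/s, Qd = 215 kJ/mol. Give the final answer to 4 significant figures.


Step 1: D = D0 * exp(-Qd/(R*T))
T = 1360.15 K
D = 4.401e-04 * exp(-215e3 / (8.314 * 1360.15)) = 2.4349e-12 m^2/s
Step 2: L = 2*sqrt(D*t)
t = 12 h = 43200 s
L = 2*sqrt(2.4349e-12 * 43200) = 6.487e-04 m


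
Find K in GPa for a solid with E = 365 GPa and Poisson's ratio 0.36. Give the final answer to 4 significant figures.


K = E / (3*(1-2*nu))
K = 365 / (3*(1-2*0.36))
K = 434.5 GPa


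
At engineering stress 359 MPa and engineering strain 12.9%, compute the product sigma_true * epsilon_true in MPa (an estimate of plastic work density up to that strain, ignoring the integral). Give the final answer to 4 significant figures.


sigma_true = sigma_eng * (1 + epsilon_eng)
sigma_true = 359 * (1 + 0.129) = 405.311 MPa
epsilon_true = ln(1 + epsilon_eng)
epsilon_true = ln(1 + 0.129) = 0.121332
sigma_true * epsilon_true = 405.311 * 0.121332 = 49.18 MPa


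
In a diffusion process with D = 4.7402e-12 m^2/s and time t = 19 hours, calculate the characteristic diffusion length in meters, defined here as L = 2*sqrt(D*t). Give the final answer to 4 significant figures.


t = 19 hr = 68400 s
Diffusion length = 2*sqrt(D*t)
= 2*sqrt(4.7402e-12 * 68400)
= 1.139e-03 m


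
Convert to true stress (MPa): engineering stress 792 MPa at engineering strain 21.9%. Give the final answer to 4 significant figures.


sigma_true = sigma_eng * (1 + epsilon_eng)
sigma_true = 792 * (1 + 0.219)
sigma_true = 965.4 MPa


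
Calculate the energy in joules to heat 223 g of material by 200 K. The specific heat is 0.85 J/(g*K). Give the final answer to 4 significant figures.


Q = m * cp * dT
Q = 223 * 0.85 * 200
Q = 37910 J


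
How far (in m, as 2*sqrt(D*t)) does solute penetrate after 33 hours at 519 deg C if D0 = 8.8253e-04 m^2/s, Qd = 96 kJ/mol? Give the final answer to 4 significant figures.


Step 1: D = D0 * exp(-Qd/(R*T))
T = 792.15 K
D = 8.8253e-04 * exp(-96e3 / (8.314 * 792.15)) = 4.12314e-10 m^2/s
Step 2: L = 2*sqrt(D*t)
t = 33 h = 118800 s
L = 2*sqrt(4.12314e-10 * 118800) = 0.014 m


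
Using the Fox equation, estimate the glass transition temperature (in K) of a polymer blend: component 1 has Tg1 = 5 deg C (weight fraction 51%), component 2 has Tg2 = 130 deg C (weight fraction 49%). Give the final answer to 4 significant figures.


1/Tg = w1/Tg1 + w2/Tg2 (in Kelvin)
Tg1 = 278.15 K, Tg2 = 403.15 K
1/Tg = 0.51/278.15 + 0.49/403.15
Tg = 328 K


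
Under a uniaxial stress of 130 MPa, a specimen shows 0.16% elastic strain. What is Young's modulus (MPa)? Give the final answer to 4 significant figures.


E = sigma / epsilon
epsilon = 0.16% = 1.6e-03
E = 130 / 1.6e-03
E = 81250 MPa


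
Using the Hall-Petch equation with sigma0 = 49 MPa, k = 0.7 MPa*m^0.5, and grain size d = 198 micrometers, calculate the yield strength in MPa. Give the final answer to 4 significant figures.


sigma_y = sigma0 + k / sqrt(d)
d = 198 um = 1.98e-04 m
sigma_y = 49 + 0.7 / sqrt(1.98e-04)
sigma_y = 98.75 MPa


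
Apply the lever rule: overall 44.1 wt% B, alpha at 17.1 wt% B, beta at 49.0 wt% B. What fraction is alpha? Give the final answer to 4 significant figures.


f_alpha = (C_beta - C0) / (C_beta - C_alpha)
f_alpha = (49.0 - 44.1) / (49.0 - 17.1)
f_alpha = 0.1536


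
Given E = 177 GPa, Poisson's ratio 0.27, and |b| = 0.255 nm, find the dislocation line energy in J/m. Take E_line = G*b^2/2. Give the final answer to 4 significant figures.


Step 1: G = E / (2*(1+nu))
G = 177 / (2*(1+0.27)) = 69.685 GPa = 6.9685e+10 Pa
Step 2: E_line = G*b^2/2
b = 0.255 nm = 2.55e-10 m
E_line = 0.5 * 6.9685e+10 * (2.55e-10)^2 = 2.266e-09 J/m


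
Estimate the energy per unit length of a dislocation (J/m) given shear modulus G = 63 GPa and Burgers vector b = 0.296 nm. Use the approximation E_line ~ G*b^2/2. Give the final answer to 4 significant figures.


E = G*b^2/2
b = 0.296 nm = 2.96e-10 m
G = 63 GPa = 6.3e+10 Pa
E = 0.5 * 6.3e+10 * (2.96e-10)^2
E = 2.76e-09 J/m


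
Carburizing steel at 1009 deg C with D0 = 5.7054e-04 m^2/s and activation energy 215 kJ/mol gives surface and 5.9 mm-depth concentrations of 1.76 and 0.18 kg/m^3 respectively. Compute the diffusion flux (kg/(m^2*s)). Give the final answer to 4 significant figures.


Step 1: D = D0 * exp(-Qd/(R*T))
T = 1009 + 273.15 = 1282.15 K
D = 5.7054e-04 * exp(-215e3 / (8.314 * 1282.15)) = 9.92876e-13 m^2/s
Step 2: J = D * (C1 - C2) / dx
J = 9.92876e-13 * (1.76 - 0.18) / 5.9e-03
J = 2.659e-10 kg/(m^2*s)


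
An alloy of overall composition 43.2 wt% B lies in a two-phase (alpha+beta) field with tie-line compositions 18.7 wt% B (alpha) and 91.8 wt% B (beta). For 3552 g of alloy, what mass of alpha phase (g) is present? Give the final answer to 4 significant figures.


f_alpha = (C_beta - C0) / (C_beta - C_alpha)
f_alpha = (91.8 - 43.2) / (91.8 - 18.7) = 0.664843
m_alpha = f_alpha * m_total = 0.664843 * 3552 = 2362 g


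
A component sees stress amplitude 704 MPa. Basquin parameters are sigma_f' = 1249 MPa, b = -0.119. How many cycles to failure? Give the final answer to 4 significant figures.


sigma_a = sigma_f' * (2*Nf)^b
2*Nf = (sigma_a / sigma_f')^(1/b)
2*Nf = (704 / 1249)^(1/-0.119)
2*Nf = 123.695
Nf = 61.85 cycles


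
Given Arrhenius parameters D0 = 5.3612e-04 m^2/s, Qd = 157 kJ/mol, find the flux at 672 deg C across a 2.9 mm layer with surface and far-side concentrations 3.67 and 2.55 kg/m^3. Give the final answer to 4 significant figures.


Step 1: D = D0 * exp(-Qd/(R*T))
T = 672 + 273.15 = 945.15 K
D = 5.3612e-04 * exp(-157e3 / (8.314 * 945.15)) = 1.12769e-12 m^2/s
Step 2: J = D * (C1 - C2) / dx
J = 1.12769e-12 * (3.67 - 2.55) / 2.9e-03
J = 4.355e-10 kg/(m^2*s)


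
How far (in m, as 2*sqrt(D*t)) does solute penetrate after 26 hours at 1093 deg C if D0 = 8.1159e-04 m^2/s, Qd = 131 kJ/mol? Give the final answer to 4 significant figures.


Step 1: D = D0 * exp(-Qd/(R*T))
T = 1366.15 K
D = 8.1159e-04 * exp(-131e3 / (8.314 * 1366.15)) = 7.95025e-09 m^2/s
Step 2: L = 2*sqrt(D*t)
t = 26 h = 93600 s
L = 2*sqrt(7.95025e-09 * 93600) = 0.05456 m


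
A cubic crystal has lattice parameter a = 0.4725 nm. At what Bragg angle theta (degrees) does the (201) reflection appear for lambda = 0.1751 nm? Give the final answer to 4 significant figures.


d = a / sqrt(h^2+k^2+l^2)
d = 0.4725 / sqrt(5) = 0.211308 nm
lambda = 2*d*sin(theta)  =>  sin(theta) = lambda / (2*d)
sin(theta) = 0.1751 / (2 * 0.211308) = 0.414323
theta = 24.48 deg


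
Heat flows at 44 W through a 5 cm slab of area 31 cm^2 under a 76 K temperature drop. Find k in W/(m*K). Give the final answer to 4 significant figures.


k = Q*L / (A*dT)
L = 0.05 m, A = 3.1e-03 m^2
k = 44 * 0.05 / (3.1e-03 * 76)
k = 9.338 W/(m*K)


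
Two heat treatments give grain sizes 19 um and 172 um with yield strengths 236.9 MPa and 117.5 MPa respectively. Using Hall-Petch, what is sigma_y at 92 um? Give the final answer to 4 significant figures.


sigma_y = sigma0 + k / sqrt(d)
1/sqrt(d1) = 1/sqrt(1.9e-05) = 229.416;  1/sqrt(d2) = 76.2493
k = (sigma1 - sigma2) / (1/sqrt(d1) - 1/sqrt(d2)) = (236.9 - 117.5) / (229.416 - 76.2493) = 0.779544 MPa*m^0.5
sigma0 = sigma1 - k/sqrt(d1) = 236.9 - 0.779544*229.416 = 58.0603 MPa
sigma_y(d3) = 58.0603 + 0.779544 / sqrt(9.2e-05) = 139.3 MPa


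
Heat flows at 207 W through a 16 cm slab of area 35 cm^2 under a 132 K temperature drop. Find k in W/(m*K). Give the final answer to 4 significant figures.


k = Q*L / (A*dT)
L = 0.16 m, A = 3.5e-03 m^2
k = 207 * 0.16 / (3.5e-03 * 132)
k = 71.69 W/(m*K)


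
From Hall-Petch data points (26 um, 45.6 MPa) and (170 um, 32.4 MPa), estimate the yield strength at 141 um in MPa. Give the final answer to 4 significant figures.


sigma_y = sigma0 + k / sqrt(d)
1/sqrt(d1) = 1/sqrt(2.6e-05) = 196.116;  1/sqrt(d2) = 76.6965
k = (sigma1 - sigma2) / (1/sqrt(d1) - 1/sqrt(d2)) = (45.6 - 32.4) / (196.116 - 76.6965) = 0.110535 MPa*m^0.5
sigma0 = sigma1 - k/sqrt(d1) = 45.6 - 0.110535*196.116 = 23.9224 MPa
sigma_y(d3) = 23.9224 + 0.110535 / sqrt(1.41e-04) = 33.23 MPa


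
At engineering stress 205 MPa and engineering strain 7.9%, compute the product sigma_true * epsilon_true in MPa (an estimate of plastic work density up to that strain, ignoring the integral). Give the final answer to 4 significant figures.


sigma_true = sigma_eng * (1 + epsilon_eng)
sigma_true = 205 * (1 + 0.079) = 221.195 MPa
epsilon_true = ln(1 + epsilon_eng)
epsilon_true = ln(1 + 0.079) = 0.0760347
sigma_true * epsilon_true = 221.195 * 0.0760347 = 16.82 MPa


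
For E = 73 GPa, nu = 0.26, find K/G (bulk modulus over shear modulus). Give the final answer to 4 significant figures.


G = E / (2*(1+nu))
G = 73 / (2*(1+0.26)) = 28.9683 GPa
K = E / (3*(1-2*nu))
K = 73 / (3*(1-2*0.26)) = 50.6944 GPa
K/G = 50.6944 / 28.9683 = 1.75


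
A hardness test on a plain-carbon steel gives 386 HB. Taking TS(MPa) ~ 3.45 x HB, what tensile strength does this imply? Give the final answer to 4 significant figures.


TS (MPa) = 3.45 * HB
TS = 3.45 * 386
TS = 1332 MPa


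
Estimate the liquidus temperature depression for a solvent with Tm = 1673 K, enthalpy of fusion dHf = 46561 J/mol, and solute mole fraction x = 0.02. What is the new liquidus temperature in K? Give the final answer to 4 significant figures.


dT = R*Tm^2*x / dHf
dT = 8.314 * 1673^2 * 0.02 / 46561
dT = 9.99562 K
T_new = 1673 - 9.99562 = 1663 K


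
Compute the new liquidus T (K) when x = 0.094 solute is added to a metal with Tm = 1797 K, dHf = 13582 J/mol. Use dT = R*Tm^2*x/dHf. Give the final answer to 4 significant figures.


dT = R*Tm^2*x / dHf
dT = 8.314 * 1797^2 * 0.094 / 13582
dT = 185.811 K
T_new = 1797 - 185.811 = 1611 K


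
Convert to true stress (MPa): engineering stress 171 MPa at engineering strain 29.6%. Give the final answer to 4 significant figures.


sigma_true = sigma_eng * (1 + epsilon_eng)
sigma_true = 171 * (1 + 0.296)
sigma_true = 221.6 MPa


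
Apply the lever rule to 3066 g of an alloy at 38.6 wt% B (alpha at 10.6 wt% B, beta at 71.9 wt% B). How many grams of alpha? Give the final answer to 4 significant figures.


f_alpha = (C_beta - C0) / (C_beta - C_alpha)
f_alpha = (71.9 - 38.6) / (71.9 - 10.6) = 0.54323
m_alpha = f_alpha * m_total = 0.54323 * 3066 = 1666 g


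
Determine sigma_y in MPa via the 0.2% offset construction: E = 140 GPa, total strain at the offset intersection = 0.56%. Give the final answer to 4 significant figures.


Offset strain = 0.002
Elastic strain at yield = total_strain - offset = 5.6e-03 - 0.002 = 3.6e-03
sigma_y = E * elastic_strain = 140000 * 3.6e-03
sigma_y = 504 MPa


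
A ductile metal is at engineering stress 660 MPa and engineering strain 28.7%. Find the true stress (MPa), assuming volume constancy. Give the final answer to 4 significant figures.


sigma_true = sigma_eng * (1 + epsilon_eng)
sigma_true = 660 * (1 + 0.287)
sigma_true = 849.4 MPa


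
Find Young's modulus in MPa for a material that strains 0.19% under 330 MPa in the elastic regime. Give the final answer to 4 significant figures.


E = sigma / epsilon
epsilon = 0.19% = 1.9e-03
E = 330 / 1.9e-03
E = 173700 MPa


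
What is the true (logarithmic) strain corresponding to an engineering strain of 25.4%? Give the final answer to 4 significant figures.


epsilon_true = ln(1 + epsilon_eng)
epsilon_true = ln(1 + 0.254)
epsilon_true = 0.2263


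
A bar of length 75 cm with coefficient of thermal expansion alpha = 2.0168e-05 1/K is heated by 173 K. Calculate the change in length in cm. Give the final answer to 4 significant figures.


dL = L0 * alpha * dT
dL = 75 * 2.0168e-05 * 173
dL = 0.2617 cm


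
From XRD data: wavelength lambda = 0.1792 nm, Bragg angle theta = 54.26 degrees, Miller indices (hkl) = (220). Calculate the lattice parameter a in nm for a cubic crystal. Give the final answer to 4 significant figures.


d = lambda / (2*sin(theta))
d = 0.1792 / (2*sin(54.26 deg))
d = 0.110389 nm
a = d * sqrt(h^2+k^2+l^2) = 0.110389 * sqrt(8)
a = 0.3122 nm


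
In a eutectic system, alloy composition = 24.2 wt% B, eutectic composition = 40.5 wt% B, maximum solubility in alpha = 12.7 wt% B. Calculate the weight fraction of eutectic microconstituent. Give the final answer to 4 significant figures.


f_primary = (C_e - C0) / (C_e - C_alpha_max)
f_primary = (40.5 - 24.2) / (40.5 - 12.7)
f_primary = 0.586331
f_eutectic = 1 - 0.586331 = 0.4137


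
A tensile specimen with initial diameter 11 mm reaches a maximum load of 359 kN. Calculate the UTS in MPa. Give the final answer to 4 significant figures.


A0 = pi*(d/2)^2 = pi*(11/2)^2 = 95.0332 mm^2
UTS = F_max / A0 = 359*1000 / 95.0332
UTS = 3778 MPa


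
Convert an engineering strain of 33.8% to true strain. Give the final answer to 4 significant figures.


epsilon_true = ln(1 + epsilon_eng)
epsilon_true = ln(1 + 0.338)
epsilon_true = 0.2912


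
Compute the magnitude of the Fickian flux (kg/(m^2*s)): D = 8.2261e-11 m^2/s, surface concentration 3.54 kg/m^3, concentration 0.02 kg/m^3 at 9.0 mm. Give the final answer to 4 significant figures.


J = -D * (dC/dx) = D * (C1 - C2) / dx
J = 8.2261e-11 * (3.54 - 0.02) / 9e-03
J = 3.217e-08 kg/(m^2*s)


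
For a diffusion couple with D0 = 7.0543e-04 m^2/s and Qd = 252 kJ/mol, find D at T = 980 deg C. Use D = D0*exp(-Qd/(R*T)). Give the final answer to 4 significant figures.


D = D0 * exp(-Qd / (R*T))
T = 1253.15 K
D = 7.0543e-04 * exp(-252e3 / (8.314 * 1253.15))
D = 2.208e-14 m^2/s


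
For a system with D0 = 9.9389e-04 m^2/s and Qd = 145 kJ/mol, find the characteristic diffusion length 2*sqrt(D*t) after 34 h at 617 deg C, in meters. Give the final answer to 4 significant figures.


Step 1: D = D0 * exp(-Qd/(R*T))
T = 890.15 K
D = 9.9389e-04 * exp(-145e3 / (8.314 * 890.15)) = 3.07841e-12 m^2/s
Step 2: L = 2*sqrt(D*t)
t = 34 h = 122400 s
L = 2*sqrt(3.07841e-12 * 122400) = 1.228e-03 m


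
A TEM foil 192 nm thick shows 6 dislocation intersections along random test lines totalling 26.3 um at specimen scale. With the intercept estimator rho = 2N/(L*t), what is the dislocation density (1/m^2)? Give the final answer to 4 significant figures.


rho = 2N / (L * t)
L = 26.3 um = 2.63e-05 m, t = 192 nm = 1.92e-07 m
rho = 2 * 6 / (2.63e-05 * 1.92e-07)
rho = 2.376e+12 1/m^2


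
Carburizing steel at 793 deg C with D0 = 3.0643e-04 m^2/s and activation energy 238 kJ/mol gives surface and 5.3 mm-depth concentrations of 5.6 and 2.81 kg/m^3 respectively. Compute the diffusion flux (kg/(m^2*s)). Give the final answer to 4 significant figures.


Step 1: D = D0 * exp(-Qd/(R*T))
T = 793 + 273.15 = 1066.15 K
D = 3.0643e-04 * exp(-238e3 / (8.314 * 1066.15)) = 6.68972e-16 m^2/s
Step 2: J = D * (C1 - C2) / dx
J = 6.68972e-16 * (5.6 - 2.81) / 5.3e-03
J = 3.522e-13 kg/(m^2*s)


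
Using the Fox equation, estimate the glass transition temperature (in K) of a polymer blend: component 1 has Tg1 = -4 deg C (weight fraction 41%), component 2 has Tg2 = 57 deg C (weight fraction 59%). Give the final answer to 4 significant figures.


1/Tg = w1/Tg1 + w2/Tg2 (in Kelvin)
Tg1 = 269.15 K, Tg2 = 330.15 K
1/Tg = 0.41/269.15 + 0.59/330.15
Tg = 302.1 K


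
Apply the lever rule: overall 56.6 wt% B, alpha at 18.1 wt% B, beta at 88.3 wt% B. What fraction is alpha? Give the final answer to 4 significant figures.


f_alpha = (C_beta - C0) / (C_beta - C_alpha)
f_alpha = (88.3 - 56.6) / (88.3 - 18.1)
f_alpha = 0.4516


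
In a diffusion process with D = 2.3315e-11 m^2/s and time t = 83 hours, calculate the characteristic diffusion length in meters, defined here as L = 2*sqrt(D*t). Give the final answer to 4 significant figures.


t = 83 hr = 298800 s
Diffusion length = 2*sqrt(D*t)
= 2*sqrt(2.3315e-11 * 298800)
= 5.279e-03 m


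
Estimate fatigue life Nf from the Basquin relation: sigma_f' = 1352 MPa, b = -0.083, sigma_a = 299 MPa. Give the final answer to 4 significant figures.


sigma_a = sigma_f' * (2*Nf)^b
2*Nf = (sigma_a / sigma_f')^(1/b)
2*Nf = (299 / 1352)^(1/-0.083)
2*Nf = 7.85682e+07
Nf = 3.928e+07 cycles


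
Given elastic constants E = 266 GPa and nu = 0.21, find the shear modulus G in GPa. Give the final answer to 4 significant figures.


G = E / (2*(1+nu))
G = 266 / (2*(1+0.21))
G = 109.9 GPa


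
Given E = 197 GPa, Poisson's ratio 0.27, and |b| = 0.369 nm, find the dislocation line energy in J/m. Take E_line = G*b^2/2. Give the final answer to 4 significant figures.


Step 1: G = E / (2*(1+nu))
G = 197 / (2*(1+0.27)) = 77.5591 GPa = 7.75591e+10 Pa
Step 2: E_line = G*b^2/2
b = 0.369 nm = 3.69e-10 m
E_line = 0.5 * 7.75591e+10 * (3.69e-10)^2 = 5.28e-09 J/m


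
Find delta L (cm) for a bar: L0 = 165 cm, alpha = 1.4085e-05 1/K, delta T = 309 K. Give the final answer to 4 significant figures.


dL = L0 * alpha * dT
dL = 165 * 1.4085e-05 * 309
dL = 0.7181 cm


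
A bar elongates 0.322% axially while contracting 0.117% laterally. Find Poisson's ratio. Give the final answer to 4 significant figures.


nu = -epsilon_lat / epsilon_axial
Lateral strain is contraction (negative), so using magnitudes:
nu = 0.117 / 0.322
nu = 0.3634


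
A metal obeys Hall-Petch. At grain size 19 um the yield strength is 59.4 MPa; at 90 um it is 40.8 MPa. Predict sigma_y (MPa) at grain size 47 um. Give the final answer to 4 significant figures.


sigma_y = sigma0 + k / sqrt(d)
1/sqrt(d1) = 1/sqrt(1.9e-05) = 229.416;  1/sqrt(d2) = 105.409
k = (sigma1 - sigma2) / (1/sqrt(d1) - 1/sqrt(d2)) = (59.4 - 40.8) / (229.416 - 105.409) = 0.149992 MPa*m^0.5
sigma0 = sigma1 - k/sqrt(d1) = 59.4 - 0.149992*229.416 = 24.9894 MPa
sigma_y(d3) = 24.9894 + 0.149992 / sqrt(4.7e-05) = 46.87 MPa


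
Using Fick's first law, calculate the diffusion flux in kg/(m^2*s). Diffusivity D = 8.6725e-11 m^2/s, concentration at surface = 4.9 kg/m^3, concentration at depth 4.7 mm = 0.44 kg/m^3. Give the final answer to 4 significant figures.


J = -D * (dC/dx) = D * (C1 - C2) / dx
J = 8.6725e-11 * (4.9 - 0.44) / 4.7e-03
J = 8.23e-08 kg/(m^2*s)


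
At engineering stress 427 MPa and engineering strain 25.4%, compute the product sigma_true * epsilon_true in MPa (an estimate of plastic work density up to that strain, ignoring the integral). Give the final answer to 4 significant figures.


sigma_true = sigma_eng * (1 + epsilon_eng)
sigma_true = 427 * (1 + 0.254) = 535.458 MPa
epsilon_true = ln(1 + epsilon_eng)
epsilon_true = ln(1 + 0.254) = 0.226338
sigma_true * epsilon_true = 535.458 * 0.226338 = 121.2 MPa
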